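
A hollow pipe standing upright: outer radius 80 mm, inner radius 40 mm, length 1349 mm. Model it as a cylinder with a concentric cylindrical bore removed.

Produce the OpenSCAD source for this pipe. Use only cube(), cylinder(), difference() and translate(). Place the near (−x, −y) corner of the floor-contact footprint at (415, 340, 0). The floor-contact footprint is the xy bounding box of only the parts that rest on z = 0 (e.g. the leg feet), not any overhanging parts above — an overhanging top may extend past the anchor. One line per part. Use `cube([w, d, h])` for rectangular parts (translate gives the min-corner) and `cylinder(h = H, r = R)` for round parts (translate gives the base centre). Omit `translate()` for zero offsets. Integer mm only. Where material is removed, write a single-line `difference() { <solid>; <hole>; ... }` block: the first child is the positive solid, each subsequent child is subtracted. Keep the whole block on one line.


difference() { translate([495, 420, 0]) cylinder(h = 1349, r = 80); translate([495, 420, 0]) cylinder(h = 1349, r = 40); }


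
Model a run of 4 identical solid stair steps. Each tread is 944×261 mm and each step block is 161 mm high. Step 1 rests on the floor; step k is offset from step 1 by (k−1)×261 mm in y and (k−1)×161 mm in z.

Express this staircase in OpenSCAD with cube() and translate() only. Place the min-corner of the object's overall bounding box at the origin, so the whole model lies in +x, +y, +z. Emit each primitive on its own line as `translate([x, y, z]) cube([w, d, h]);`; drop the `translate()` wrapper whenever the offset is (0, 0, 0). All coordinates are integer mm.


cube([944, 261, 161]);
translate([0, 261, 161]) cube([944, 261, 161]);
translate([0, 522, 322]) cube([944, 261, 161]);
translate([0, 783, 483]) cube([944, 261, 161]);


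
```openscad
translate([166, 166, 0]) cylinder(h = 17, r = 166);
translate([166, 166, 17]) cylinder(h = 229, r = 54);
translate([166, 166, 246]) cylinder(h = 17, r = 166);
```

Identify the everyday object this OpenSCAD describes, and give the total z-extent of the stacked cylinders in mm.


A spool. The overall height is 263 mm.

Three coaxial cylinders, large–small–large — a spool. Two 17 mm flanges and a 229 mm core give 17 + 229 + 17 = 263 mm.


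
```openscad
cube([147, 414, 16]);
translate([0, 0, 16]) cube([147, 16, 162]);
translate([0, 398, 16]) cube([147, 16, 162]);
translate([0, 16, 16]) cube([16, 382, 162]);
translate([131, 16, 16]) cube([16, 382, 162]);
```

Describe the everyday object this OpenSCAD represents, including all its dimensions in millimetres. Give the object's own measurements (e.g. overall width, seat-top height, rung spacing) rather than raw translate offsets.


An open-topped rectangular box: outside dimensions 147×414×178 mm, with a uniform wall and base thickness of 16 mm. The base is a full 147×414 slab on the floor; four walls sit on top of the base. The front and back walls (the −y and +y sides) span the full width; the two side walls fit between them.


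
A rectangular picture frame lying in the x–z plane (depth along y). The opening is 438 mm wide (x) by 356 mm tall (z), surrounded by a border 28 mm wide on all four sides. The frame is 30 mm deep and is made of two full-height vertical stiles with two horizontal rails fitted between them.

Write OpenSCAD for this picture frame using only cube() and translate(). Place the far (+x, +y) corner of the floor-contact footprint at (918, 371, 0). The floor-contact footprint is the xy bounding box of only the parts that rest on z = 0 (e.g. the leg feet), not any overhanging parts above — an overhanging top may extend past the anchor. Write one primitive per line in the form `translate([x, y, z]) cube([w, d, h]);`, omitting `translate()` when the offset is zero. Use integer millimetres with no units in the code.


translate([424, 341, 0]) cube([28, 30, 412]);
translate([890, 341, 0]) cube([28, 30, 412]);
translate([452, 341, 0]) cube([438, 30, 28]);
translate([452, 341, 384]) cube([438, 30, 28]);


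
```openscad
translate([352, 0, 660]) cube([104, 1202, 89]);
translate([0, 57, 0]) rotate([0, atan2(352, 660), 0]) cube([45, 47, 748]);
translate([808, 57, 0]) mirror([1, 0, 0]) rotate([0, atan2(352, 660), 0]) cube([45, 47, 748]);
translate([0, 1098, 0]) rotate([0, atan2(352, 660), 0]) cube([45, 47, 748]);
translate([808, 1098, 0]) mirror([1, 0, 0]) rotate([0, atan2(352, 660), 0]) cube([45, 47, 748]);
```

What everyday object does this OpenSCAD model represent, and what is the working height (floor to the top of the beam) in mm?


A sawhorse. The overall height is 749 mm.

A beam across two mirrored pairs of raked legs — a sawhorse. The beam's underside is at z = 660 (matching the legs' vertical rise in atan2(352, 660)) and the beam is 89 mm tall, so its top is at 660 + 89 = 749 mm. The raked legs top out at the beam's underside, so that is the highest point.


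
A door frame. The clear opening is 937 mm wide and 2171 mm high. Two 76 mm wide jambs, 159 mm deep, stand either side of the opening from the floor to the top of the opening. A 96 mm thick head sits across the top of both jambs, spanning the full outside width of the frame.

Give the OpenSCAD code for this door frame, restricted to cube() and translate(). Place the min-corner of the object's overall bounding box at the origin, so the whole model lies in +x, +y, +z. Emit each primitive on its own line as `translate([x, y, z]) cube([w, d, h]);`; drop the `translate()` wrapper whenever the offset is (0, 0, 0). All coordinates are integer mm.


cube([76, 159, 2171]);
translate([1013, 0, 0]) cube([76, 159, 2171]);
translate([0, 0, 2171]) cube([1089, 159, 96]);


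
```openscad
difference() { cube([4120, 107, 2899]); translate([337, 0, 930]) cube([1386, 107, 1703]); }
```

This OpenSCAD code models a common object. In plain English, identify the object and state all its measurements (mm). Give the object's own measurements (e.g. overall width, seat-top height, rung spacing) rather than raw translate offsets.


A wall 4120 mm long (x), 107 mm thick (y), 2899 mm tall, with a rectangular window opening cut through it. The opening is 1386 mm wide and 1703 mm tall; its sill is at z = 930 mm and its near (−x) edge is 337 mm from the wall's −x end. The opening passes through the full wall thickness.


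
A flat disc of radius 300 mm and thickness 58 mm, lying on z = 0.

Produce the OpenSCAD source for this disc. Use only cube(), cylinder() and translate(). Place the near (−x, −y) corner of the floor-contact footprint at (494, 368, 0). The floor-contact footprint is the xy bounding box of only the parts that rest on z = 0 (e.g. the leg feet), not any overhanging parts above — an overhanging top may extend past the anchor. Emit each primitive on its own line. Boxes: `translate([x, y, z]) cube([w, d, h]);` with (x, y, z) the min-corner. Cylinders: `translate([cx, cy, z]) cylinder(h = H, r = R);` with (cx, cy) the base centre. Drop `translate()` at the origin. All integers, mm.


translate([794, 668, 0]) cylinder(h = 58, r = 300);


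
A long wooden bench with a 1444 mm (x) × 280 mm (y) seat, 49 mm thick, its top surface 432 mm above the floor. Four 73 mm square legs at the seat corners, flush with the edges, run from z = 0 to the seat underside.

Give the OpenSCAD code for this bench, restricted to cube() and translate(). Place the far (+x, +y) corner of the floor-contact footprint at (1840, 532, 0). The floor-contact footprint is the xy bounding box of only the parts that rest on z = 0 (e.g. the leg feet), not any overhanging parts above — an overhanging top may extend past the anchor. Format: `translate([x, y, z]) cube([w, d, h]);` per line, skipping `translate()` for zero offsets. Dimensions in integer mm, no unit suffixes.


translate([396, 252, 383]) cube([1444, 280, 49]);
translate([396, 252, 0]) cube([73, 73, 383]);
translate([396, 459, 0]) cube([73, 73, 383]);
translate([1767, 252, 0]) cube([73, 73, 383]);
translate([1767, 459, 0]) cube([73, 73, 383]);


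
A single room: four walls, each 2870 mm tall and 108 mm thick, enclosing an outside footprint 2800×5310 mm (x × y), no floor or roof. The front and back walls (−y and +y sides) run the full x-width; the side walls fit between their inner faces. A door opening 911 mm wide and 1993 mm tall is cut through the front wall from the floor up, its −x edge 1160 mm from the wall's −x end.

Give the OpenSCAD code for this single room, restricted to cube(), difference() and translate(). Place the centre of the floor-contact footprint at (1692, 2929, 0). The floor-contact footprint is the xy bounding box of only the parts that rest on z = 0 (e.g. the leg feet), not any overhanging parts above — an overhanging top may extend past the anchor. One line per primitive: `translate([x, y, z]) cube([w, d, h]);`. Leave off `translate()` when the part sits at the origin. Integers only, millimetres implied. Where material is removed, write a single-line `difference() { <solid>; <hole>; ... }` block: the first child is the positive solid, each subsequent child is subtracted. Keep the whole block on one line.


difference() { translate([292, 274, 0]) cube([2800, 108, 2870]); translate([1452, 274, 0]) cube([911, 108, 1993]); }
translate([292, 5476, 0]) cube([2800, 108, 2870]);
translate([292, 382, 0]) cube([108, 5094, 2870]);
translate([2984, 382, 0]) cube([108, 5094, 2870]);


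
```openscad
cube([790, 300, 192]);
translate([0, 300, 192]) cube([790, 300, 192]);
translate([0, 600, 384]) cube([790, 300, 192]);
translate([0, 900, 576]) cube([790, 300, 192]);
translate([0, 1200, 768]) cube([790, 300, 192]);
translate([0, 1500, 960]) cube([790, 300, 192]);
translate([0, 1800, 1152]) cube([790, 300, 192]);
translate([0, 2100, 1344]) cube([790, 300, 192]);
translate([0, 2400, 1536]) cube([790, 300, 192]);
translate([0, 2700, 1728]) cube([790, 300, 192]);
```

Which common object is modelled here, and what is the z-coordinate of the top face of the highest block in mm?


A staircase. The total rise is 1920 mm.

10 identical blocks, each offset up and back from the previous — a staircase. Each step is 192 mm tall and there are 10 of them, so the total rise is 10 × 192 = 1920 mm.


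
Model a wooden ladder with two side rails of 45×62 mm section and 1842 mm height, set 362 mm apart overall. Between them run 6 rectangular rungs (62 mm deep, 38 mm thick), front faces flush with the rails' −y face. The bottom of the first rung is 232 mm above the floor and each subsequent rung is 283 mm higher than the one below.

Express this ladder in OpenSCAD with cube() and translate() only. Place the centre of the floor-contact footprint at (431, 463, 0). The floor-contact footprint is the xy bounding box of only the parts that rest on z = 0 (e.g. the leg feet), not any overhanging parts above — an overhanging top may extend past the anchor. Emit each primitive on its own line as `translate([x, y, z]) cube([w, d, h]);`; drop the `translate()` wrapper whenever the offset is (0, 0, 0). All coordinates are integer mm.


translate([250, 432, 0]) cube([45, 62, 1842]);
translate([567, 432, 0]) cube([45, 62, 1842]);
translate([295, 432, 232]) cube([272, 62, 38]);
translate([295, 432, 515]) cube([272, 62, 38]);
translate([295, 432, 798]) cube([272, 62, 38]);
translate([295, 432, 1081]) cube([272, 62, 38]);
translate([295, 432, 1364]) cube([272, 62, 38]);
translate([295, 432, 1647]) cube([272, 62, 38]);


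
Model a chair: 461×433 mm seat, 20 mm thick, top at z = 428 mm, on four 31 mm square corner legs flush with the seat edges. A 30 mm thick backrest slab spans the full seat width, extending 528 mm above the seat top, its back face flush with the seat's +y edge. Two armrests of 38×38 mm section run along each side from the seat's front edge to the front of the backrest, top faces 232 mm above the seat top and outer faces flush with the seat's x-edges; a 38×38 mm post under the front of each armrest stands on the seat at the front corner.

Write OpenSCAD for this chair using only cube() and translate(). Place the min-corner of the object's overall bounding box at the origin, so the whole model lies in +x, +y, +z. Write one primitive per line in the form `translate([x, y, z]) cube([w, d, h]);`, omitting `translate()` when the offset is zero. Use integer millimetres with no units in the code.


translate([0, 0, 408]) cube([461, 433, 20]);
cube([31, 31, 408]);
translate([430, 0, 0]) cube([31, 31, 408]);
translate([0, 402, 0]) cube([31, 31, 408]);
translate([430, 402, 0]) cube([31, 31, 408]);
translate([0, 403, 428]) cube([461, 30, 528]);
translate([0, 0, 622]) cube([38, 403, 38]);
translate([423, 0, 622]) cube([38, 403, 38]);
translate([0, 0, 428]) cube([38, 38, 194]);
translate([423, 0, 428]) cube([38, 38, 194]);


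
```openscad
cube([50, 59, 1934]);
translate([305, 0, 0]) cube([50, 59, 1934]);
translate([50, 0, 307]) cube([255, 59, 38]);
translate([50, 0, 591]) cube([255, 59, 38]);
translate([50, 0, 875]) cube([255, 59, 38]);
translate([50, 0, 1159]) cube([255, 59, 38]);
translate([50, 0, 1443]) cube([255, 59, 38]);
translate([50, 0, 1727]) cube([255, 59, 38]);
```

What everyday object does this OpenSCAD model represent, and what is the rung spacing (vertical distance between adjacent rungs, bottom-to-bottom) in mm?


A ladder. The rung spacing is 284 mm.

Two tall 50×59 posts with 6 short bars between them — a ladder. Adjacent rungs sit at z = 307 and z = 591, so the spacing is 591 − 307 = 284 mm.


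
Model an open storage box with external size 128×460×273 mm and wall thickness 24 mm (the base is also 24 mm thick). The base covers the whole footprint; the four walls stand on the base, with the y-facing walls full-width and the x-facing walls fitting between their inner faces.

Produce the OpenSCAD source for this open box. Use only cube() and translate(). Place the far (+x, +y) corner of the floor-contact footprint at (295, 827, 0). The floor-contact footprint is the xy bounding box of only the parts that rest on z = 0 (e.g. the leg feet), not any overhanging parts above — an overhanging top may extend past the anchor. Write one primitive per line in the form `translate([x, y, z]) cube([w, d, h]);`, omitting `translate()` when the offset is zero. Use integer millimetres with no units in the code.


translate([167, 367, 0]) cube([128, 460, 24]);
translate([167, 367, 24]) cube([128, 24, 249]);
translate([167, 803, 24]) cube([128, 24, 249]);
translate([167, 391, 24]) cube([24, 412, 249]);
translate([271, 391, 24]) cube([24, 412, 249]);


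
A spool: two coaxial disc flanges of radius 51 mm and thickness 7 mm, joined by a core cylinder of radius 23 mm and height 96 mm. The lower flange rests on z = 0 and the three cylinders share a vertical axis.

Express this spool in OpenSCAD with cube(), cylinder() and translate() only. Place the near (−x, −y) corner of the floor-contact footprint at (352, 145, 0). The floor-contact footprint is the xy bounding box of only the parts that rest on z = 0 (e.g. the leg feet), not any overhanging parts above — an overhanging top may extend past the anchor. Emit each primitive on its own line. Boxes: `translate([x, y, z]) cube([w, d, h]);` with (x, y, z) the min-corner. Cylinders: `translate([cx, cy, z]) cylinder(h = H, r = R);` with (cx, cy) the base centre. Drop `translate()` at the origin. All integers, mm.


translate([403, 196, 0]) cylinder(h = 7, r = 51);
translate([403, 196, 7]) cylinder(h = 96, r = 23);
translate([403, 196, 103]) cylinder(h = 7, r = 51);


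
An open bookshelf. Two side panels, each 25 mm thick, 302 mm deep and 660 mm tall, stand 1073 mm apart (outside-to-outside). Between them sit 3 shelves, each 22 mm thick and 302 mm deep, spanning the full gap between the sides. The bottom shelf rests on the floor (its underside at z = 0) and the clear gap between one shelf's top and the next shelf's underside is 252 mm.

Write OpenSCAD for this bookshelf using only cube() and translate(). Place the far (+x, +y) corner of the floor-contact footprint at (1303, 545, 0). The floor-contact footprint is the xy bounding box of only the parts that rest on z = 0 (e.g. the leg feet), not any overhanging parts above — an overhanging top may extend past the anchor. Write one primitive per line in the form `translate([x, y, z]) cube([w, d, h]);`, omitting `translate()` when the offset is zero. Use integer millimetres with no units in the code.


translate([230, 243, 0]) cube([25, 302, 660]);
translate([1278, 243, 0]) cube([25, 302, 660]);
translate([255, 243, 0]) cube([1023, 302, 22]);
translate([255, 243, 274]) cube([1023, 302, 22]);
translate([255, 243, 548]) cube([1023, 302, 22]);


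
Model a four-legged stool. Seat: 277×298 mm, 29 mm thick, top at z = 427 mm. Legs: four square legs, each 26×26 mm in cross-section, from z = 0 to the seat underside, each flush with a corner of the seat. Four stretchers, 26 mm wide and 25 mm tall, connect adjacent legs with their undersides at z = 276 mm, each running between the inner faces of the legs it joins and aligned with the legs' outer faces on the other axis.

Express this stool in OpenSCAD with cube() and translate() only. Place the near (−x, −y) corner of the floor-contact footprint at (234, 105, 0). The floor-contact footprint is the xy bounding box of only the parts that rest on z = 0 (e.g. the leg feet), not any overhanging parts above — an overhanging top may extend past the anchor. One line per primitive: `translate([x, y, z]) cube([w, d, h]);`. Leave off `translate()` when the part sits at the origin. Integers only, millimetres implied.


translate([234, 105, 398]) cube([277, 298, 29]);
translate([234, 105, 0]) cube([26, 26, 398]);
translate([485, 105, 0]) cube([26, 26, 398]);
translate([234, 377, 0]) cube([26, 26, 398]);
translate([485, 377, 0]) cube([26, 26, 398]);
translate([260, 105, 276]) cube([225, 26, 25]);
translate([260, 377, 276]) cube([225, 26, 25]);
translate([234, 131, 276]) cube([26, 246, 25]);
translate([485, 131, 276]) cube([26, 246, 25]);


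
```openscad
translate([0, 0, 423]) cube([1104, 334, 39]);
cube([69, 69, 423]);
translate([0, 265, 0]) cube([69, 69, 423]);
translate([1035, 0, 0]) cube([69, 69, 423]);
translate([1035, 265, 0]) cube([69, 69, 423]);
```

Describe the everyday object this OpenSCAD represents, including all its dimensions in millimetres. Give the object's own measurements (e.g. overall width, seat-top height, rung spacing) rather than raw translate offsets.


A bench: a 1104×334 mm seat slab, 39 mm thick, top at z = 462 mm, on four 69×69 mm square legs flush with the seat corners and standing on z = 0.


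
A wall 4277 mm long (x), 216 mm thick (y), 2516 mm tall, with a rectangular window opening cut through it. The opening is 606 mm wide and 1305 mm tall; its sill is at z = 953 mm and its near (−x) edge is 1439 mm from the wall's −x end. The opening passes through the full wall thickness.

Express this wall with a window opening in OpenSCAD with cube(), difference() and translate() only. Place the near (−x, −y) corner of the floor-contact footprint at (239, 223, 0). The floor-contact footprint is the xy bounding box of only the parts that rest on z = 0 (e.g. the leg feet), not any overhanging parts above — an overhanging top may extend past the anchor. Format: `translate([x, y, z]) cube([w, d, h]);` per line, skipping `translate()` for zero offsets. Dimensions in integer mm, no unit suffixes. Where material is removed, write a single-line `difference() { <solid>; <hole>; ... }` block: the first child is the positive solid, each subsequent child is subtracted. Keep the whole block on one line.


difference() { translate([239, 223, 0]) cube([4277, 216, 2516]); translate([1678, 223, 953]) cube([606, 216, 1305]); }


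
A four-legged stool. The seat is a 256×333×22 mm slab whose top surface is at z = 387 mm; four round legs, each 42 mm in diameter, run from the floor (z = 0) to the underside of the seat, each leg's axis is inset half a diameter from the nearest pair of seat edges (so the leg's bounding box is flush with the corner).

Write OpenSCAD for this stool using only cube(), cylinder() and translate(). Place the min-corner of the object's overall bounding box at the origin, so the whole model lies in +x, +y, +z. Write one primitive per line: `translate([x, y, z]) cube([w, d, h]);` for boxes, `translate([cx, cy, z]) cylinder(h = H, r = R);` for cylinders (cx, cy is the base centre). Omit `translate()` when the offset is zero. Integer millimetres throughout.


translate([0, 0, 365]) cube([256, 333, 22]);
translate([21, 21, 0]) cylinder(h = 365, r = 21);
translate([235, 21, 0]) cylinder(h = 365, r = 21);
translate([21, 312, 0]) cylinder(h = 365, r = 21);
translate([235, 312, 0]) cylinder(h = 365, r = 21);


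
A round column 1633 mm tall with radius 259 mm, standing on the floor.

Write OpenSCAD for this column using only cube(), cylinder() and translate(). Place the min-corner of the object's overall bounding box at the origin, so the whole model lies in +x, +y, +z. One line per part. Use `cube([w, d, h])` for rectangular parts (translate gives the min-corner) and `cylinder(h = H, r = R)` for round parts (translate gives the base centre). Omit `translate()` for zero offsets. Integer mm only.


translate([259, 259, 0]) cylinder(h = 1633, r = 259);


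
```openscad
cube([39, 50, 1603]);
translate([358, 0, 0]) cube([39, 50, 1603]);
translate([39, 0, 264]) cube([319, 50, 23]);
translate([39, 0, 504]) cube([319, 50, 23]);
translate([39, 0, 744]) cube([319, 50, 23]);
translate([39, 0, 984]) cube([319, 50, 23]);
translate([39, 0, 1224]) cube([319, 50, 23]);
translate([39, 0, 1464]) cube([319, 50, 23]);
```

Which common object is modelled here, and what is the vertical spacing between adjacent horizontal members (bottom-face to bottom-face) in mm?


A ladder. The rung spacing is 240 mm.

Two tall 39×50 posts with 6 short bars between them — a ladder. Adjacent rungs sit at z = 264 and z = 504, so the spacing is 504 − 264 = 240 mm.


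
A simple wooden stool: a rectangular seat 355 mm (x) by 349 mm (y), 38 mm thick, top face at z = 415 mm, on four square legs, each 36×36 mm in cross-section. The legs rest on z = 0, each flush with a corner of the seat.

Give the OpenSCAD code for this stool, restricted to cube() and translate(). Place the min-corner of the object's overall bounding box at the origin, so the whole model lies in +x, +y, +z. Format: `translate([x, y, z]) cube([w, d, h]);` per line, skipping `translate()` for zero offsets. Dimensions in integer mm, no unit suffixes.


// leg_h = 415 - 38 = 377
translate([0, 0, 377]) cube([355, 349, 38]);
cube([36, 36, 377]);
translate([319, 0, 0]) cube([36, 36, 377]);
translate([0, 313, 0]) cube([36, 36, 377]);
translate([319, 313, 0]) cube([36, 36, 377]);


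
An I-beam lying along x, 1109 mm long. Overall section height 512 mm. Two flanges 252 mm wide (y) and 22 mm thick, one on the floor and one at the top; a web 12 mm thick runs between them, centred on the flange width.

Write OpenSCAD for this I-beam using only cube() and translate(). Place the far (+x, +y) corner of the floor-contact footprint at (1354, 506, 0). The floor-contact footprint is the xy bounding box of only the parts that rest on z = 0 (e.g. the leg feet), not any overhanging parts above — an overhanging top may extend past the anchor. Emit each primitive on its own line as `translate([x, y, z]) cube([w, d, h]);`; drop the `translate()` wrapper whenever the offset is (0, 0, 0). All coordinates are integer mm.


translate([245, 254, 0]) cube([1109, 252, 22]);
translate([245, 374, 22]) cube([1109, 12, 468]);
translate([245, 254, 490]) cube([1109, 252, 22]);


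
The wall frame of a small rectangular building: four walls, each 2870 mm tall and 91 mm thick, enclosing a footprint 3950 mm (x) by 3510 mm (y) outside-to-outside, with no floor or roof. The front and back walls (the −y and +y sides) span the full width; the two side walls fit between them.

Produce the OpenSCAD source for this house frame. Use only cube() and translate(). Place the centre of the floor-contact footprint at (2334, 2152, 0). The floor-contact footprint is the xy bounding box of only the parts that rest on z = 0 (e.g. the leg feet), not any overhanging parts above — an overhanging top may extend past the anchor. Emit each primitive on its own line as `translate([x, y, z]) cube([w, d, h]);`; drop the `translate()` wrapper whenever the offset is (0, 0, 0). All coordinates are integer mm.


translate([359, 397, 0]) cube([3950, 91, 2870]);
translate([359, 3816, 0]) cube([3950, 91, 2870]);
translate([359, 488, 0]) cube([91, 3328, 2870]);
translate([4218, 488, 0]) cube([91, 3328, 2870]);


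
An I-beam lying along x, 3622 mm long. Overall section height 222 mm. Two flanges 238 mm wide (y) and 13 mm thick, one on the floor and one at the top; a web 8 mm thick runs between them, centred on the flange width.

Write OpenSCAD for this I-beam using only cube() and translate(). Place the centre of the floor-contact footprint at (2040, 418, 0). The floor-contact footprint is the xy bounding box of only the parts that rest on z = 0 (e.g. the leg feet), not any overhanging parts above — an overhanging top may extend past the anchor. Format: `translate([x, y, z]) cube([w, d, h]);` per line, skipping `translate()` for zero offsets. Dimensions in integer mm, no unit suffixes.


translate([229, 299, 0]) cube([3622, 238, 13]);
translate([229, 414, 13]) cube([3622, 8, 196]);
translate([229, 299, 209]) cube([3622, 238, 13]);


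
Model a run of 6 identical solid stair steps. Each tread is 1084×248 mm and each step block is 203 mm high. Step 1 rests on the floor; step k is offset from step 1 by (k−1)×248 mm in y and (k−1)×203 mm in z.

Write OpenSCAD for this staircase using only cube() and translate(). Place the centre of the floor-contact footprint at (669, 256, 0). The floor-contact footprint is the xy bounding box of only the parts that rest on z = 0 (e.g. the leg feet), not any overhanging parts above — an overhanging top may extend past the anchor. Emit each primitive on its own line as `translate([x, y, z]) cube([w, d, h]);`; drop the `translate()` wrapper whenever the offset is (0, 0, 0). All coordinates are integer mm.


translate([127, 132, 0]) cube([1084, 248, 203]);
translate([127, 380, 203]) cube([1084, 248, 203]);
translate([127, 628, 406]) cube([1084, 248, 203]);
translate([127, 876, 609]) cube([1084, 248, 203]);
translate([127, 1124, 812]) cube([1084, 248, 203]);
translate([127, 1372, 1015]) cube([1084, 248, 203]);


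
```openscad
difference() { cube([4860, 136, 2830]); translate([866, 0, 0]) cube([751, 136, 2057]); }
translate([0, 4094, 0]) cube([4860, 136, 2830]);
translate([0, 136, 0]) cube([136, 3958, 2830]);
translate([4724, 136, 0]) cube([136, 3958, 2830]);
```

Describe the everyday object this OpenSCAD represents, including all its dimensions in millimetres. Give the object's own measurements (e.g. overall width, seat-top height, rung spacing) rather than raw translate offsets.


A single room: four walls, each 2830 mm tall and 136 mm thick, enclosing an outside footprint 4860×4230 mm (x × y), no floor or roof. The front and back walls (−y and +y sides) run the full x-width; the side walls fit between their inner faces. A door opening 751 mm wide and 2057 mm tall is cut through the front wall from the floor up, its −x edge 866 mm from the wall's −x end.


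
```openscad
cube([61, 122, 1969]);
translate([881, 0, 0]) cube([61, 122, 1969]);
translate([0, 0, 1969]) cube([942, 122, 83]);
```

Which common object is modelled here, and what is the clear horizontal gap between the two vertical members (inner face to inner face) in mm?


A door frame. The clear opening width is 820 mm.

Two 1969 mm tall posts with a header on top — a door frame. The left jamb is 61 mm wide at x = 0; the right jamb starts at x = 881. The clear opening is 881 − 61 = 820 mm.


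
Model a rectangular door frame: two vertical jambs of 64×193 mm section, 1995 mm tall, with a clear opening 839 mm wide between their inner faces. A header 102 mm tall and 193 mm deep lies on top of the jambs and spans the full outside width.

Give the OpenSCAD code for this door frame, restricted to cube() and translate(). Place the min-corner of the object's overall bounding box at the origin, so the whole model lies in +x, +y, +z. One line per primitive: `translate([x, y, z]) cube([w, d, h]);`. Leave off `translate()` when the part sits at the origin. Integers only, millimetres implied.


cube([64, 193, 1995]);
translate([903, 0, 0]) cube([64, 193, 1995]);
translate([0, 0, 1995]) cube([967, 193, 102]);


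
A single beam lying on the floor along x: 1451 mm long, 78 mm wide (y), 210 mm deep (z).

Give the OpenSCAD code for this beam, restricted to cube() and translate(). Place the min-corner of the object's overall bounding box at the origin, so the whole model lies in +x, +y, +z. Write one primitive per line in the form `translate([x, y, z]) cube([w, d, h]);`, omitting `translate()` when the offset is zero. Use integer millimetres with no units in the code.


cube([1451, 78, 210]);


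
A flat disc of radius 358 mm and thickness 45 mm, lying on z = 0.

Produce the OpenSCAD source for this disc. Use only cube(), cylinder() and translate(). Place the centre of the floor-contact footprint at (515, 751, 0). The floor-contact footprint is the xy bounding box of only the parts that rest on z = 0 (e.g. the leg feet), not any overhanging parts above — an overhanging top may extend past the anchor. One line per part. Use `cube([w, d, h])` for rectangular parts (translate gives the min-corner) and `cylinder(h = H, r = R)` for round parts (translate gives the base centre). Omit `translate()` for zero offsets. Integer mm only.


translate([515, 751, 0]) cylinder(h = 45, r = 358);


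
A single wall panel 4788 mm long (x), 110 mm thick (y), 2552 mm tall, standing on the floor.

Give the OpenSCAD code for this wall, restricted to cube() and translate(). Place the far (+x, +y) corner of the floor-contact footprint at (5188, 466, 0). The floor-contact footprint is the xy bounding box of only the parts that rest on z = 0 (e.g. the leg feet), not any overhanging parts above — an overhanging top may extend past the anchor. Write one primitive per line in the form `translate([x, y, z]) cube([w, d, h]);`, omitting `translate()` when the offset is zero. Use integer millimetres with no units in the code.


translate([400, 356, 0]) cube([4788, 110, 2552]);


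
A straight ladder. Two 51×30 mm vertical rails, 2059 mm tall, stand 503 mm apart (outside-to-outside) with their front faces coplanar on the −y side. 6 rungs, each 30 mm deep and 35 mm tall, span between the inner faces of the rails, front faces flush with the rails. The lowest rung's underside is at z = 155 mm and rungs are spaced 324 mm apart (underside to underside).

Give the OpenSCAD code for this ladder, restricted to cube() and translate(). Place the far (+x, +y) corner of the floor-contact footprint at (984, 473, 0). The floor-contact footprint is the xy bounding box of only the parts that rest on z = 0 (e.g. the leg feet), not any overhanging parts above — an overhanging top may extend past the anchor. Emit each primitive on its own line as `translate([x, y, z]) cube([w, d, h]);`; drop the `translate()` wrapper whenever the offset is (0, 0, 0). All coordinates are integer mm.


translate([481, 443, 0]) cube([51, 30, 2059]);
translate([933, 443, 0]) cube([51, 30, 2059]);
translate([532, 443, 155]) cube([401, 30, 35]);
translate([532, 443, 479]) cube([401, 30, 35]);
translate([532, 443, 803]) cube([401, 30, 35]);
translate([532, 443, 1127]) cube([401, 30, 35]);
translate([532, 443, 1451]) cube([401, 30, 35]);
translate([532, 443, 1775]) cube([401, 30, 35]);


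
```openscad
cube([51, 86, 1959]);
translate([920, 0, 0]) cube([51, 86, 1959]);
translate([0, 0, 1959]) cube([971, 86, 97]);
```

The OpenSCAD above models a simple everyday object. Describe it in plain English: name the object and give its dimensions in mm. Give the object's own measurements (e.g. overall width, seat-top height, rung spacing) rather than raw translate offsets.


A door frame. The clear opening is 869 mm wide and 1959 mm high. Two 51 mm wide jambs, 86 mm deep, stand either side of the opening from the floor to the top of the opening. A 97 mm thick head sits across the top of both jambs, spanning the full outside width of the frame.


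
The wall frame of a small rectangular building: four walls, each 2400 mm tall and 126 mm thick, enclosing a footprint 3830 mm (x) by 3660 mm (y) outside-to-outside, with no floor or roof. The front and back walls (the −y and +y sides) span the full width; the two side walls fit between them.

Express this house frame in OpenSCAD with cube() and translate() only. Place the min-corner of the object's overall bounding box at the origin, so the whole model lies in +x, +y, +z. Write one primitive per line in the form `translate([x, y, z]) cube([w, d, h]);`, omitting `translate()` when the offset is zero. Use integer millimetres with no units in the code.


cube([3830, 126, 2400]);
translate([0, 3534, 0]) cube([3830, 126, 2400]);
translate([0, 126, 0]) cube([126, 3408, 2400]);
translate([3704, 126, 0]) cube([126, 3408, 2400]);


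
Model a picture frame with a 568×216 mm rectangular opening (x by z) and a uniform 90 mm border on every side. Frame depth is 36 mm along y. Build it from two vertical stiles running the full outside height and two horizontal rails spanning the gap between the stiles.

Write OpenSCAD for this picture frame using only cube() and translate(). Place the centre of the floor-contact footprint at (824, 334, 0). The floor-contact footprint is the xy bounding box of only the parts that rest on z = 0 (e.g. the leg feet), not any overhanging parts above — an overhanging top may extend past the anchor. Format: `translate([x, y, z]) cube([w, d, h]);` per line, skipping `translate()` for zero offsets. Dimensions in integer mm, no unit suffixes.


translate([450, 316, 0]) cube([90, 36, 396]);
translate([1108, 316, 0]) cube([90, 36, 396]);
translate([540, 316, 0]) cube([568, 36, 90]);
translate([540, 316, 306]) cube([568, 36, 90]);


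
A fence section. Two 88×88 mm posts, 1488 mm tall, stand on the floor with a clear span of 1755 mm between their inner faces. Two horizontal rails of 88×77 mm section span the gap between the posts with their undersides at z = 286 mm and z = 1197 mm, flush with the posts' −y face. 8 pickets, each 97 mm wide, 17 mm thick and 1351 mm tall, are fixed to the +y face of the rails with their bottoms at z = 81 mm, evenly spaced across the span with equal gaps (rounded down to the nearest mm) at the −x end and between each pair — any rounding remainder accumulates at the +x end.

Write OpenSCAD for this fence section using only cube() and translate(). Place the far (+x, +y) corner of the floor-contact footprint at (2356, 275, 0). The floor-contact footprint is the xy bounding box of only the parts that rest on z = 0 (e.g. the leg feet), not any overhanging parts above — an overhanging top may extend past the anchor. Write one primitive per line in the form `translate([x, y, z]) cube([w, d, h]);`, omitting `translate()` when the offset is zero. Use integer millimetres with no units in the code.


translate([425, 187, 0]) cube([88, 88, 1488]);
translate([2268, 187, 0]) cube([88, 88, 1488]);
translate([513, 187, 286]) cube([1755, 88, 77]);
translate([513, 187, 1197]) cube([1755, 88, 77]);
translate([621, 275, 81]) cube([97, 17, 1351]);
translate([826, 275, 81]) cube([97, 17, 1351]);
translate([1031, 275, 81]) cube([97, 17, 1351]);
translate([1236, 275, 81]) cube([97, 17, 1351]);
translate([1441, 275, 81]) cube([97, 17, 1351]);
translate([1646, 275, 81]) cube([97, 17, 1351]);
translate([1851, 275, 81]) cube([97, 17, 1351]);
translate([2056, 275, 81]) cube([97, 17, 1351]);


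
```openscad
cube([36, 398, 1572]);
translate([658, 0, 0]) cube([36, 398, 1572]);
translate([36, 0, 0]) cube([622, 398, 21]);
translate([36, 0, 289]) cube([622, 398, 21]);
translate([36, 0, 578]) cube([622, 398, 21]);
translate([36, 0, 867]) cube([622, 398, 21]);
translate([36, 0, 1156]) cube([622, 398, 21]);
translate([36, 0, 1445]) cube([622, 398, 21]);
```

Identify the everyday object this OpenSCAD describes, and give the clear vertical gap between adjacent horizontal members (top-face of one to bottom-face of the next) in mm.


A bookshelf. The clear shelf gap is 268 mm.

Two tall side panels with 6 horizontal boards between them — a bookshelf. The first two shelf undersides are at z = 0 and z = 289; with shelf thickness 21, the clear gap is 289 − 0 − 21 = 268 mm.


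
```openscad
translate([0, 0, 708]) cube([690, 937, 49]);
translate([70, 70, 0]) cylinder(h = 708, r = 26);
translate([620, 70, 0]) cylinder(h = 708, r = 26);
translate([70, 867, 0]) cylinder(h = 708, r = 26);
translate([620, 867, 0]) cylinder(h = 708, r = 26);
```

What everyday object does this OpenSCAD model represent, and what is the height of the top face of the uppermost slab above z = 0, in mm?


A table. The table height is 757 mm.

A 690×937×49 slab sits at z = 708 on four Ø52 mm round legs — a table. The top surface is at 708 + 49 = 757 mm.


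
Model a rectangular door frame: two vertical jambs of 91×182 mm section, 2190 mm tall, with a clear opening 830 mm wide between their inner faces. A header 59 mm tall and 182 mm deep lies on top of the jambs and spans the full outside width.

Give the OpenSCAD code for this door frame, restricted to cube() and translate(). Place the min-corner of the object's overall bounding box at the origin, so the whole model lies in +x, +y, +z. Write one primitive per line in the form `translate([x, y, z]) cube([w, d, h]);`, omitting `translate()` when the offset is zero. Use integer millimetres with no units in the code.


cube([91, 182, 2190]);
translate([921, 0, 0]) cube([91, 182, 2190]);
translate([0, 0, 2190]) cube([1012, 182, 59]);


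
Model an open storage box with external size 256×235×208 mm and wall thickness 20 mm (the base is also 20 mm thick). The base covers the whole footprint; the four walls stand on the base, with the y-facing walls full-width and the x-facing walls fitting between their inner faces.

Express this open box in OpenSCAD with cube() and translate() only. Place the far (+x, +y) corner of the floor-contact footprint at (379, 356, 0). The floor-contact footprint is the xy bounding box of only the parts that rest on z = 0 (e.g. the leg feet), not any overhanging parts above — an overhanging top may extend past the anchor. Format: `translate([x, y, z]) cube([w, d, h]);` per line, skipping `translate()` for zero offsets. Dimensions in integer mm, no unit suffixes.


translate([123, 121, 0]) cube([256, 235, 20]);
translate([123, 121, 20]) cube([256, 20, 188]);
translate([123, 336, 20]) cube([256, 20, 188]);
translate([123, 141, 20]) cube([20, 195, 188]);
translate([359, 141, 20]) cube([20, 195, 188]);


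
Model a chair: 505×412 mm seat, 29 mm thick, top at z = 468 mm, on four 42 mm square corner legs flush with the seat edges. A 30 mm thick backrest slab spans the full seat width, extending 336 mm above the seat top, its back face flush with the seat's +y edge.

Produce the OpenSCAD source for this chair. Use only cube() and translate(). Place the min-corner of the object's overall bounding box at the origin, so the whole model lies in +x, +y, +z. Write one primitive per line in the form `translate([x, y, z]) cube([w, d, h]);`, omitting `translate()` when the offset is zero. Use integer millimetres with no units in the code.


translate([0, 0, 439]) cube([505, 412, 29]);
cube([42, 42, 439]);
translate([463, 0, 0]) cube([42, 42, 439]);
translate([0, 370, 0]) cube([42, 42, 439]);
translate([463, 370, 0]) cube([42, 42, 439]);
translate([0, 382, 468]) cube([505, 30, 336]);


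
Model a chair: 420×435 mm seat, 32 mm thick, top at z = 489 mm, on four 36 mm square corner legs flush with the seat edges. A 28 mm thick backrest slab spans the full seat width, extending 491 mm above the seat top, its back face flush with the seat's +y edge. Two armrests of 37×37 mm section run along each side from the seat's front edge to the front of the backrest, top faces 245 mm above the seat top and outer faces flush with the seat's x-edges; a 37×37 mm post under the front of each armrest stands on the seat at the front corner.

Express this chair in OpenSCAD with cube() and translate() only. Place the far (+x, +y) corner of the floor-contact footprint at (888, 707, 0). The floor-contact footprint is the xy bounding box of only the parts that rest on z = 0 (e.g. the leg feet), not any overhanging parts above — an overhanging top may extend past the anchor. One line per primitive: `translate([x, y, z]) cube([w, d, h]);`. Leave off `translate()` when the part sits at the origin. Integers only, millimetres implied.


translate([468, 272, 457]) cube([420, 435, 32]);
translate([468, 272, 0]) cube([36, 36, 457]);
translate([852, 272, 0]) cube([36, 36, 457]);
translate([468, 671, 0]) cube([36, 36, 457]);
translate([852, 671, 0]) cube([36, 36, 457]);
translate([468, 679, 489]) cube([420, 28, 491]);
translate([468, 272, 697]) cube([37, 407, 37]);
translate([851, 272, 697]) cube([37, 407, 37]);
translate([468, 272, 489]) cube([37, 37, 208]);
translate([851, 272, 489]) cube([37, 37, 208]);
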